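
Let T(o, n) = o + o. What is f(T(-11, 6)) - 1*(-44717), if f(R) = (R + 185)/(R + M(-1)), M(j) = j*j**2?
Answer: 1028328/23 ≈ 44710.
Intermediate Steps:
M(j) = j**3
T(o, n) = 2*o
f(R) = (185 + R)/(-1 + R) (f(R) = (R + 185)/(R + (-1)**3) = (185 + R)/(R - 1) = (185 + R)/(-1 + R))
f(T(-11, 6)) - 1*(-44717) = (185 + 2*(-11))/(-1 + 2*(-11)) - 1*(-44717) = (185 - 22)/(-1 - 22) + 44717 = 163/(-23) + 44717 = -1/23*163 + 44717 = -163/23 + 44717 = 1028328/23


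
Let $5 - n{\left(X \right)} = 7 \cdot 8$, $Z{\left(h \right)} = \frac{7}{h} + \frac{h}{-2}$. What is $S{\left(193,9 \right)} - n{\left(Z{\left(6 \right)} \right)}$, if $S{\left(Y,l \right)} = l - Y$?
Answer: $-133$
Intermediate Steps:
$Z{\left(h \right)} = \frac{7}{h} - \frac{h}{2}$ ($Z{\left(h \right)} = \frac{7}{h} + h \left(- \frac{1}{2}\right) = \frac{7}{h} - \frac{h}{2}$)
$n{\left(X \right)} = -51$ ($n{\left(X \right)} = 5 - 7 \cdot 8 = 5 - 56 = -51$)
$S{\left(193,9 \right)} - n{\left(Z{\left(6 \right)} \right)} = \left(9 - 193\right) - -51 = \left(9 - 193\right) + 51 = -184 + 51 = -133$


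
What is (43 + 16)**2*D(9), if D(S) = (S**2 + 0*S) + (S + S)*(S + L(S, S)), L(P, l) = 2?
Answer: 971199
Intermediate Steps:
D(S) = S**2 + 2*S*(2 + S) (D(S) = (S**2 + 0*S) + (S + S)*(S + 2) = (S**2 + 0) + (2*S)*(2 + S) = S**2 + 2*S*(2 + S))
(43 + 16)**2*D(9) = (43 + 16)**2*(9*(4 + 3*9)) = 59**2*(9*(4 + 27)) = 3481*(9*31) = 3481*279 = 971199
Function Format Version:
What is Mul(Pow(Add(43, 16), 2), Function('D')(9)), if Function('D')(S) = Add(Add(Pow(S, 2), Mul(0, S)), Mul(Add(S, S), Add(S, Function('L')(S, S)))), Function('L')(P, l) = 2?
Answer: 971199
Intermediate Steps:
Function('D')(S) = Add(Pow(S, 2), Mul(2, S, Add(2, S))) (Function('D')(S) = Add(Add(Pow(S, 2), Mul(0, S)), Mul(Add(S, S), Add(S, 2))) = Add(Add(Pow(S, 2), 0), Mul(Mul(2, S), Add(2, S))) = Add(Pow(S, 2), Mul(2, S, Add(2, S))))
Mul(Pow(Add(43, 16), 2), Function('D')(9)) = Mul(Pow(Add(43, 16), 2), Mul(9, Add(4, Mul(3, 9)))) = Mul(Pow(59, 2), Mul(9, Add(4, 27))) = Mul(3481, Mul(9, 31)) = Mul(3481, 279) = 971199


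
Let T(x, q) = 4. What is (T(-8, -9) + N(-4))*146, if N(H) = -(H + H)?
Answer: 1752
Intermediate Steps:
N(H) = -2*H
(T(-8, -9) + N(-4))*146 = (4 - 2*(-4))*146 = (4 + 8)*146 = 12*146 = 1752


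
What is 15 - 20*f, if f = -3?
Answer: 75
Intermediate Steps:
15 - 20*f = 15 - 20*(-3) = 15 + 60 = 75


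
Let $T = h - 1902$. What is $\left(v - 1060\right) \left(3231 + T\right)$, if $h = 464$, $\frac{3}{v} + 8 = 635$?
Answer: $- \frac{36110857}{19} \approx -1.9006 \cdot 10^{6}$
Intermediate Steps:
$v = \frac{1}{209}$ ($v = \frac{3}{-8 + 635} = \frac{3}{627} = 3 \cdot \frac{1}{627} = \frac{1}{209} \approx 0.0047847$)
$T = -1438$ ($T = 464 - 1902 = -1438$)
$\left(v - 1060\right) \left(3231 + T\right) = \left(\frac{1}{209} - 1060\right) \left(3231 - 1438\right) = \left(- \frac{221539}{209}\right) 1793 = - \frac{36110857}{19}$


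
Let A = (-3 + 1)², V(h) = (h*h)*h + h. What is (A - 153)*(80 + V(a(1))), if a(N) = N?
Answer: -12218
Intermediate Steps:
V(h) = h + h³ (V(h) = h²*h + h = h³ + h = h + h³)
A = 4 (A = (-2)² = 4)
(A - 153)*(80 + V(a(1))) = (4 - 153)*(80 + (1 + 1³)) = -149*(80 + (1 + 1)) = -149*(80 + 2) = -149*82 = -12218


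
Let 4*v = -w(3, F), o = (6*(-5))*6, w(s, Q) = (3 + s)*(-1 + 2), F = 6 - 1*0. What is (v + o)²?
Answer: 131769/4 ≈ 32942.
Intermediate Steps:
F = 6 (F = 6 + 0 = 6)
w(s, Q) = 3 + s (w(s, Q) = (3 + s)*1 = 3 + s)
o = -180 (o = -30*6 = -180)
v = -3/2 (v = (-(3 + 3))/4 = (-1*6)/4 = (¼)*(-6) = -3/2 ≈ -1.5000)
(v + o)² = (-3/2 - 180)² = (-363/2)² = 131769/4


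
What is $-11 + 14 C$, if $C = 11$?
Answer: $143$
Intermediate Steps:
$-11 + 14 C = -11 + 14 \cdot 11 = -11 + 154 = 143$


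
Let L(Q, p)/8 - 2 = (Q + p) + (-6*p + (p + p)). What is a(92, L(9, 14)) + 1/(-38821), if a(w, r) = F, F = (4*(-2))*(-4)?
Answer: 1242271/38821 ≈ 32.000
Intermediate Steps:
F = 32 (F = -8*(-4) = 32)
L(Q, p) = 16 - 24*p + 8*Q (L(Q, p) = 16 + 8*((Q + p) + (-6*p + (p + p))) = 16 + 8*((Q + p) + (-6*p + 2*p)) = 16 + 8*((Q + p) - 4*p) = 16 + 8*(Q - 3*p) = 16 + (-24*p + 8*Q) = 16 - 24*p + 8*Q)
a(w, r) = 32
a(92, L(9, 14)) + 1/(-38821) = 32 + 1/(-38821) = 32 - 1/38821 = 1242271/38821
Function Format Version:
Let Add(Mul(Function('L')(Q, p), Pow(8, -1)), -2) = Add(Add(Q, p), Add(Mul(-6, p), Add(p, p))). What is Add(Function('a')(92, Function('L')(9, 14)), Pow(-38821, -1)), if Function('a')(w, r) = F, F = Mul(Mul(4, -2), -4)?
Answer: Rational(1242271, 38821) ≈ 32.000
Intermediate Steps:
F = 32 (F = Mul(-8, -4) = 32)
Function('L')(Q, p) = Add(16, Mul(-24, p), Mul(8, Q)) (Function('L')(Q, p) = Add(16, Mul(8, Add(Add(Q, p), Add(Mul(-6, p), Add(p, p))))) = Add(16, Mul(8, Add(Add(Q, p), Add(Mul(-6, p), Mul(2, p))))) = Add(16, Mul(8, Add(Add(Q, p), Mul(-4, p)))) = Add(16, Mul(8, Add(Q, Mul(-3, p)))) = Add(16, Add(Mul(-24, p), Mul(8, Q))) = Add(16, Mul(-24, p), Mul(8, Q)))
Function('a')(w, r) = 32
Add(Function('a')(92, Function('L')(9, 14)), Pow(-38821, -1)) = Add(32, Pow(-38821, -1)) = Add(32, Rational(-1, 38821)) = Rational(1242271, 38821)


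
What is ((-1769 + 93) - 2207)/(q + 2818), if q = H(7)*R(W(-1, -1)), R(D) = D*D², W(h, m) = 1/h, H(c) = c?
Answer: -3883/2811 ≈ -1.3814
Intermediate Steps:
R(D) = D³
q = -7 (q = 7*(1/(-1))³ = 7*(-1)³ = 7*(-1) = -7)
((-1769 + 93) - 2207)/(q + 2818) = ((-1769 + 93) - 2207)/(-7 + 2818) = (-1676 - 2207)/2811 = -3883*1/2811 = -3883/2811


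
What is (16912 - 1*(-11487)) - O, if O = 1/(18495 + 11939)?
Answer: 864295165/30434 ≈ 28399.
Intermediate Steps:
O = 1/30434 ≈ 3.2858e-5
(16912 - 1*(-11487)) - O = (16912 - 1*(-11487)) - 1*1/30434 = (16912 + 11487) - 1/30434 = 28399 - 1/30434 = 864295165/30434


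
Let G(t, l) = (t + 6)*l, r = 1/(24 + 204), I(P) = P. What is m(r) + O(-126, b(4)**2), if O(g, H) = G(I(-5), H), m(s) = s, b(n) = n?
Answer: 3649/228 ≈ 16.004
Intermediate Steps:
r = 1/228 ≈ 0.0043860
G(t, l) = l*(6 + t) (G(t, l) = (6 + t)*l = l*(6 + t))
O(g, H) = H (O(g, H) = H*(6 - 5) = H*1 = H)
m(r) + O(-126, b(4)**2) = 1/228 + 4**2 = 1/228 + 16 = 3649/228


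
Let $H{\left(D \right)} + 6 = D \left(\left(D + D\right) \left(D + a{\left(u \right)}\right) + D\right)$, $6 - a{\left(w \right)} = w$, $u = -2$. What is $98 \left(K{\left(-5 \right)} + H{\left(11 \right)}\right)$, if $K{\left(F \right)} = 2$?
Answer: $462070$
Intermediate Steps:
$a{\left(w \right)} = 6 - w$
$H{\left(D \right)} = -6 + D \left(D + 2 D \left(8 + D\right)\right)$ ($H{\left(D \right)} = -6 + D \left(\left(D + D\right) \left(D + \left(6 - -2\right)\right) + D\right) = -6 + D \left(2 D \left(D + \left(6 + 2\right)\right) + D\right) = -6 + D \left(2 D \left(D + 8\right) + D\right) = -6 + D \left(2 D \left(8 + D\right) + D\right) = -6 + D \left(D + 2 D \left(8 + D\right)\right)$)
$98 \left(K{\left(-5 \right)} + H{\left(11 \right)}\right) = 98 \left(2 + \left(-6 + 2 \cdot 11^{3} + 17 \cdot 11^{2}\right)\right) = 98 \left(2 + \left(-6 + 2 \cdot 1331 + 17 \cdot 121\right)\right) = 98 \left(2 + \left(-6 + 2662 + 2057\right)\right) = 98 \left(2 + 4713\right) = 98 \cdot 4715 = 462070$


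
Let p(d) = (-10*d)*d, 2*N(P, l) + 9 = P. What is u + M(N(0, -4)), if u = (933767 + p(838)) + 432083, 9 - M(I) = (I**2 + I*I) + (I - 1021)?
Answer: -5655596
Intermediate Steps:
N(P, l) = -9/2 + P/2
p(d) = -10*d**2
M(I) = 1030 - I - 2*I**2 (M(I) = 9 - ((I**2 + I*I) + (I - 1021)) = 9 - ((I**2 + I**2) + (-1021 + I)) = 9 - (2*I**2 + (-1021 + I)) = 9 - (-1021 + I + 2*I**2) = 9 + (1021 - I - 2*I**2) = 1030 - I - 2*I**2)
u = -5656590 (u = (933767 - 10*838**2) + 432083 = (933767 - 10*702244) + 432083 = (933767 - 7022440) + 432083 = -6088673 + 432083 = -5656590)
u + M(N(0, -4)) = -5656590 + (1030 - (-9/2 + (1/2)*0) - 2*(-9/2 + (1/2)*0)**2) = -5656590 + (1030 - (-9/2 + 0) - 2*(-9/2 + 0)**2) = -5656590 + (1030 - 1*(-9/2) - 2*(-9/2)**2) = -5656590 + (1030 + 9/2 - 2*81/4) = -5656590 + (1030 + 9/2 - 81/2) = -5656590 + 994 = -5655596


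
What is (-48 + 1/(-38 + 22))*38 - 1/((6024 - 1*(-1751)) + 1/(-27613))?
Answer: -1568425751559/858764296 ≈ -1826.4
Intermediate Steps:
(-48 + 1/(-38 + 22))*38 - 1/((6024 - 1*(-1751)) + 1/(-27613)) = (-48 + 1/(-16))*38 - 1/((6024 + 1751) - 1/27613) = (-48 - 1/16)*38 - 1/(7775 - 1/27613) = -769/16*38 - 1/214691074/27613 = -14611/8 - 1*27613/214691074 = -14611/8 - 27613/214691074 = -1568425751559/858764296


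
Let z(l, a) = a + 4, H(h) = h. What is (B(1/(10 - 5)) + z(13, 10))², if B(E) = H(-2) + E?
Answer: 3721/25 ≈ 148.84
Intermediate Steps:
z(l, a) = 4 + a
B(E) = -2 + E
(B(1/(10 - 5)) + z(13, 10))² = ((-2 + 1/(10 - 5)) + (4 + 10))² = ((-2 + 1/5) + 14)² = ((-2 + ⅕) + 14)² = (-9/5 + 14)² = (61/5)² = 3721/25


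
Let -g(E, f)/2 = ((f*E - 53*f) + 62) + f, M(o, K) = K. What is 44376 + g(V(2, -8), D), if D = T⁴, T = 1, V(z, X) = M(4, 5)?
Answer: 44346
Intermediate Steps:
V(z, X) = 5
D = 1 (D = 1⁴ = 1)
g(E, f) = -124 + 104*f - 2*E*f (g(E, f) = -2*(((f*E - 53*f) + 62) + f) = -2*(((E*f - 53*f) + 62) + f) = -2*(((-53*f + E*f) + 62) + f) = -2*((62 - 53*f + E*f) + f) = -2*(62 - 52*f + E*f) = -124 + 104*f - 2*E*f)
44376 + g(V(2, -8), D) = 44376 + (-124 + 104*1 - 2*5*1) = 44376 + (-124 + 104 - 10) = 44376 - 30 = 44346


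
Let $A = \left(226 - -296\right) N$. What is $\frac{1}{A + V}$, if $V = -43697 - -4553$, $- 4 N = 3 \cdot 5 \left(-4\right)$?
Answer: $- \frac{1}{31314} \approx -3.1935 \cdot 10^{-5}$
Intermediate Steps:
$N = 15$ ($N = - \frac{3 \cdot 5 \left(-4\right)}{4} = - \frac{15 \left(-4\right)}{4} = \left(- \frac{1}{4}\right) \left(-60\right) = 15$)
$A = 7830$ ($A = \left(226 - -296\right) 15 = \left(226 + 296\right) 15 = 522 \cdot 15 = 7830$)
$V = -39144$ ($V = -43697 + 4553 = -39144$)
$\frac{1}{A + V} = \frac{1}{7830 - 39144} = \frac{1}{-31314} = - \frac{1}{31314}$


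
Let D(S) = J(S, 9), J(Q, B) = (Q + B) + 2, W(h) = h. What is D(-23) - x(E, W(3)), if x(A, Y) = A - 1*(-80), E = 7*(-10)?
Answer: -22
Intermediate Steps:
J(Q, B) = 2 + B + Q (J(Q, B) = (B + Q) + 2 = 2 + B + Q)
D(S) = 11 + S (D(S) = 2 + 9 + S = 11 + S)
E = -70
x(A, Y) = 80 + A (x(A, Y) = A + 80 = 80 + A)
D(-23) - x(E, W(3)) = (11 - 23) - (80 - 70) = -12 - 1*10 = -12 - 10 = -22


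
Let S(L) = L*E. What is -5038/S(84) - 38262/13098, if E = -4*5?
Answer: 142297/1833720 ≈ 0.077600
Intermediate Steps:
E = -20
S(L) = -20*L (S(L) = L*(-20) = -20*L)
-5038/S(84) - 38262/13098 = -5038/((-20*84)) - 38262/13098 = -5038/(-1680) - 38262*1/13098 = -5038*(-1/1680) - 6377/2183 = 2519/840 - 6377/2183 = 142297/1833720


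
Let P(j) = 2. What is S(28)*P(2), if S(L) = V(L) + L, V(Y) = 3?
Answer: 62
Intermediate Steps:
S(L) = 3 + L
S(28)*P(2) = (3 + 28)*2 = 31*2 = 62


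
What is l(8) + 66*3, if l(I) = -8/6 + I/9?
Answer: 1778/9 ≈ 197.56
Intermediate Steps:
l(I) = -4/3 + I/9 (l(I) = -8*⅙ + I*(⅑) = -4/3 + I/9)
l(8) + 66*3 = (-4/3 + (⅑)*8) + 66*3 = (-4/3 + 8/9) + 198 = -4/9 + 198 = 1778/9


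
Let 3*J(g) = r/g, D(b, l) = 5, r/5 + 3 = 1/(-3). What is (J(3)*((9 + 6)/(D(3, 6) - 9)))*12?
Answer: 250/3 ≈ 83.333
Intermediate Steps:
r = -50/3 (r = -15 + 5/(-3) = -15 + 5*(-1/3) = -15 - 5/3 = -50/3 ≈ -16.667)
J(g) = -50/(9*g) (J(g) = (-50/(3*g))/3 = -50/(9*g))
(J(3)*((9 + 6)/(D(3, 6) - 9)))*12 = ((-50/9/3)*((9 + 6)/(5 - 9)))*12 = ((-50/9*1/3)*(15/(-4)))*12 = -250*(-1)/(9*4)*12 = -50/27*(-15/4)*12 = (125/18)*12 = 250/3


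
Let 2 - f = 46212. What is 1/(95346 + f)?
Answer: 1/49136 ≈ 2.0352e-5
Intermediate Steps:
f = -46210 (f = 2 - 1*46212 = 2 - 46212 = -46210)
1/(95346 + f) = 1/(95346 - 46210) = 1/49136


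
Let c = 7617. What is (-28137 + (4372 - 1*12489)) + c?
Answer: -28637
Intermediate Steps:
(-28137 + (4372 - 1*12489)) + c = (-28137 + (4372 - 1*12489)) + 7617 = (-28137 + (4372 - 12489)) + 7617 = (-28137 - 8117) + 7617 = -36254 + 7617 = -28637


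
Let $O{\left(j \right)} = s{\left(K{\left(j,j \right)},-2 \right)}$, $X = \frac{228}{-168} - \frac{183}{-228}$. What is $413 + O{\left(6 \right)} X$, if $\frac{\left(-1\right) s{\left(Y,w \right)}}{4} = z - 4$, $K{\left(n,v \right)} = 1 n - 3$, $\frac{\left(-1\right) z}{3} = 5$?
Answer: $\frac{2596}{7} \approx 370.86$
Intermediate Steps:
$z = -15$ ($z = \left(-3\right) 5 = -15$)
$X = - \frac{295}{532}$ ($X = 228 \left(- \frac{1}{168}\right) - - \frac{61}{76} = - \frac{19}{14} + \frac{61}{76} = - \frac{295}{532} \approx -0.55451$)
$K{\left(n,v \right)} = -3 + n$ ($K{\left(n,v \right)} = n - 3 = -3 + n$)
$s{\left(Y,w \right)} = 76$ ($s{\left(Y,w \right)} = - 4 \left(-15 - 4\right) = \left(-4\right) \left(-19\right) = 76$)
$O{\left(j \right)} = 76$
$413 + O{\left(6 \right)} X = 413 + 76 \left(- \frac{295}{532}\right) = 413 - \frac{295}{7} = \frac{2596}{7}$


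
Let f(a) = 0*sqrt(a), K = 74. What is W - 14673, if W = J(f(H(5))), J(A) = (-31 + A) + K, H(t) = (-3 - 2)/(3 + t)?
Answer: -14630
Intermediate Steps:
H(t) = -5/(3 + t)
f(a) = 0
J(A) = 43 + A (J(A) = (-31 + A) + 74 = 43 + A)
W = 43 (W = 43 + 0 = 43)
W - 14673 = 43 - 14673 = -14630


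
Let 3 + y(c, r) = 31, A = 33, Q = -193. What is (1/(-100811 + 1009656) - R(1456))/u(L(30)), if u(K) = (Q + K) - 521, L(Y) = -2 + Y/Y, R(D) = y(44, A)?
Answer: 25447659/649824175 ≈ 0.039161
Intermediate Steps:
y(c, r) = 28 (y(c, r) = -3 + 31 = 28)
R(D) = 28
L(Y) = -1 (L(Y) = -2 + 1 = -1)
u(K) = -714 + K (u(K) = (-193 + K) - 521 = -714 + K)
(1/(-100811 + 1009656) - R(1456))/u(L(30)) = (1/(-100811 + 1009656) - 1*28)/(-714 - 1) = (1/908845 - 28)/(-715) = (1/908845 - 28)*(-1/715) = -25447659/908845*(-1/715) = 25447659/649824175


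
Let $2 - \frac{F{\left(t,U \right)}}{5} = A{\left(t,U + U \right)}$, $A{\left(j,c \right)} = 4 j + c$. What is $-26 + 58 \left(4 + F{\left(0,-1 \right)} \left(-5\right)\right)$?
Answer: $-5594$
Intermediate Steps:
$A{\left(j,c \right)} = c + 4 j$
$F{\left(t,U \right)} = 10 - 20 t - 10 U$ ($F{\left(t,U \right)} = 10 - 5 \left(\left(U + U\right) + 4 t\right) = 10 - 5 \left(2 U + 4 t\right) = 10 - \left(10 U + 20 t\right) = 10 - 20 t - 10 U$)
$-26 + 58 \left(4 + F{\left(0,-1 \right)} \left(-5\right)\right) = -26 + 58 \left(4 + \left(10 - 0 - -10\right) \left(-5\right)\right) = -26 + 58 \left(4 + \left(10 + 0 + 10\right) \left(-5\right)\right) = -26 + 58 \left(4 + 20 \left(-5\right)\right) = -26 + 58 \left(4 - 100\right) = -26 + 58 \left(-96\right) = -26 - 5568 = -5594$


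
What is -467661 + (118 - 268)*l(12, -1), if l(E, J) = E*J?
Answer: -465861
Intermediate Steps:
-467661 + (118 - 268)*l(12, -1) = -467661 + (118 - 268)*(12*(-1)) = -467661 - 150*(-12) = -467661 + 1800 = -465861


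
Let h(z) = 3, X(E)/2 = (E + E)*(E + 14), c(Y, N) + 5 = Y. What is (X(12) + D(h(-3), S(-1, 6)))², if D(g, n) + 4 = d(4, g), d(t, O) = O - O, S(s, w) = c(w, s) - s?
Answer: 1547536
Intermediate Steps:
c(Y, N) = -5 + Y
X(E) = 4*E*(14 + E) (X(E) = 2*((E + E)*(E + 14)) = 2*((2*E)*(14 + E)) = 2*(2*E*(14 + E)) = 4*E*(14 + E))
S(s, w) = -5 + w - s (S(s, w) = (-5 + w) - s = -5 + w - s)
d(t, O) = 0
D(g, n) = -4 (D(g, n) = -4 + 0 = -4)
(X(12) + D(h(-3), S(-1, 6)))² = (4*12*(14 + 12) - 4)² = (4*12*26 - 4)² = (1248 - 4)² = 1244² = 1547536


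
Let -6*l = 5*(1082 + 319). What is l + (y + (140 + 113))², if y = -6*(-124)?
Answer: 1985683/2 ≈ 9.9284e+5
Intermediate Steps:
y = 744
l = -2335/2 (l = -5*(1082 + 319)/6 = -5*1401/6 = -⅙*7005 = -2335/2 ≈ -1167.5)
l + (y + (140 + 113))² = -2335/2 + (744 + (140 + 113))² = -2335/2 + (744 + 253)² = -2335/2 + 997² = -2335/2 + 994009 = 1985683/2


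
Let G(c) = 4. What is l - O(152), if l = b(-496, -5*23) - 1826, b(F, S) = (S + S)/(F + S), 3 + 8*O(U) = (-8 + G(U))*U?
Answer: -8550327/4888 ≈ -1749.2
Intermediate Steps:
O(U) = -3/8 - U/2 (O(U) = -3/8 + ((-8 + 4)*U)/8 = -3/8 + (-4*U)/8 = -3/8 - U/2)
b(F, S) = 2*S/(F + S) (b(F, S) = (2*S)/(F + S) = 2*S/(F + S))
l = -1115456/611 (l = 2*(-5*23)/(-496 - 5*23) - 1826 = 2*(-115)/(-496 - 115) - 1826 = 2*(-115)/(-611) - 1826 = 2*(-115)*(-1/611) - 1826 = 230/611 - 1826 = -1115456/611 ≈ -1825.6)
l - O(152) = -1115456/611 - (-3/8 - ½*152) = -1115456/611 - (-3/8 - 76) = -1115456/611 - 1*(-611/8) = -1115456/611 + 611/8 = -8550327/4888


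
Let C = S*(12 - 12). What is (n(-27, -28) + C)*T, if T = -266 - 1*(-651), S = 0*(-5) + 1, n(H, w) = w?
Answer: -10780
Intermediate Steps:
S = 1 (S = 0 + 1 = 1)
T = 385 (T = -266 + 651 = 385)
C = 0 (C = 1*(12 - 12) = 1*0 = 0)
(n(-27, -28) + C)*T = (-28 + 0)*385 = -28*385 = -10780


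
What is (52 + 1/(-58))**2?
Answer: 9090225/3364 ≈ 2702.2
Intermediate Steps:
(52 + 1/(-58))**2 = (52 - 1/58)**2 = (3015/58)**2 = 9090225/3364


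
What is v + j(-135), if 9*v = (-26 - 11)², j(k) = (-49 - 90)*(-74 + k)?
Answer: 262828/9 ≈ 29203.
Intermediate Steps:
j(k) = 10286 - 139*k (j(k) = -139*(-74 + k) = 10286 - 139*k)
v = 1369/9 (v = (-26 - 11)²/9 = (⅑)*(-37)² = (⅑)*1369 = 1369/9 ≈ 152.11)
v + j(-135) = 1369/9 + (10286 - 139*(-135)) = 1369/9 + (10286 + 18765) = 1369/9 + 29051 = 262828/9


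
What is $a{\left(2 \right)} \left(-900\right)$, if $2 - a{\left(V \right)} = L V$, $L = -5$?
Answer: $-10800$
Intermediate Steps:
$a{\left(V \right)} = 2 + 5 V$ ($a{\left(V \right)} = 2 - - 5 V = 2 + 5 V$)
$a{\left(2 \right)} \left(-900\right) = \left(2 + 5 \cdot 2\right) \left(-900\right) = \left(2 + 10\right) \left(-900\right) = 12 \left(-900\right) = -10800$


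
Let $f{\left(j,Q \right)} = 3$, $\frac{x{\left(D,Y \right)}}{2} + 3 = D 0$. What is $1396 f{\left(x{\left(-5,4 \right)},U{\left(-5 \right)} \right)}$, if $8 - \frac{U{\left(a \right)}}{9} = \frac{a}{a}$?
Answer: $4188$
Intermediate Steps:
$x{\left(D,Y \right)} = -6$ ($x{\left(D,Y \right)} = -6 + 2 D 0 = -6 + 2 \cdot 0 = -6 + 0 = -6$)
$U{\left(a \right)} = 63$ ($U{\left(a \right)} = 72 - 9 \frac{a}{a} = 72 - 9 = 63$)
$1396 f{\left(x{\left(-5,4 \right)},U{\left(-5 \right)} \right)} = 1396 \cdot 3 = 4188$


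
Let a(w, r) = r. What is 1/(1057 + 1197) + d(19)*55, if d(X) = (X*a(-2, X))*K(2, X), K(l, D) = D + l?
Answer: 939816571/2254 ≈ 4.1696e+5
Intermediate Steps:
d(X) = X²*(2 + X) (d(X) = (X*X)*(X + 2) = X²*(2 + X))
1/(1057 + 1197) + d(19)*55 = 1/(1057 + 1197) + (19²*(2 + 19))*55 = 1/2254 + (361*21)*55 = 1/2254 + 7581*55 = 1/2254 + 416955 = 939816571/2254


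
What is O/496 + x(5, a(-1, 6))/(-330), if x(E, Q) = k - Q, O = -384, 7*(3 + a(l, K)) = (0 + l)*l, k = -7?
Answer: -54541/71610 ≈ -0.76164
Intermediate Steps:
a(l, K) = -3 + l²/7 (a(l, K) = -3 + ((0 + l)*l)/7 = -3 + (l*l)/7 = -3 + l²/7)
x(E, Q) = -7 - Q
O/496 + x(5, a(-1, 6))/(-330) = -384/496 + (-7 - (-3 + (⅐)*(-1)²))/(-330) = -384*1/496 + (-7 - (-3 + (⅐)*1))*(-1/330) = -24/31 + (-7 - (-3 + ⅐))*(-1/330) = -24/31 + (-7 - 1*(-20/7))*(-1/330) = -24/31 + (-7 + 20/7)*(-1/330) = -24/31 - 29/7*(-1/330) = -24/31 + 29/2310 = -54541/71610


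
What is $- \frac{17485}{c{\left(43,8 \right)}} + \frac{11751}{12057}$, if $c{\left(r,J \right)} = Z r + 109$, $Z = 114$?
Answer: $- \frac{50644128}{20139209} \approx -2.5147$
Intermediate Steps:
$c{\left(r,J \right)} = 109 + 114 r$ ($c{\left(r,J \right)} = 114 r + 109 = 109 + 114 r$)
$- \frac{17485}{c{\left(43,8 \right)}} + \frac{11751}{12057} = - \frac{17485}{109 + 114 \cdot 43} + \frac{11751}{12057} = - \frac{17485}{109 + 4902} + 11751 \cdot \frac{1}{12057} = - \frac{17485}{5011} + \frac{3917}{4019} = - \frac{50644128}{20139209}$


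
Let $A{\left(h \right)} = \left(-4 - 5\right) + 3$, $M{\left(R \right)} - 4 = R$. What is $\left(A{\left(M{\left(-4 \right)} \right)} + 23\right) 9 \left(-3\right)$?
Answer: $-459$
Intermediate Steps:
$M{\left(R \right)} = 4 + R$
$A{\left(h \right)} = -6$ ($A{\left(h \right)} = -9 + 3 = -6$)
$\left(A{\left(M{\left(-4 \right)} \right)} + 23\right) 9 \left(-3\right) = \left(-6 + 23\right) 9 \left(-3\right) = 17 \left(-27\right) = -459$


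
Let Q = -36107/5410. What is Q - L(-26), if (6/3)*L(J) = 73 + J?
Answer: -81621/2705 ≈ -30.174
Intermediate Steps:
L(J) = 73/2 + J/2 (L(J) = (73 + J)/2 = 73/2 + J/2)
Q = -36107/5410 (Q = -36107*1/5410 = -36107/5410 ≈ -6.6741)
Q - L(-26) = -36107/5410 - (73/2 + (1/2)*(-26)) = -36107/5410 - (73/2 - 13) = -36107/5410 - 1*47/2 = -36107/5410 - 47/2 = -81621/2705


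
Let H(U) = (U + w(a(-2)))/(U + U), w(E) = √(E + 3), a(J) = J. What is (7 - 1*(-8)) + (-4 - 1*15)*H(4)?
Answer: 25/8 ≈ 3.1250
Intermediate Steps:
w(E) = √(3 + E)
H(U) = (1 + U)/(2*U) (H(U) = (U + √(3 - 2))/(U + U) = (U + √1)/((2*U)) = (U + 1)*(1/(2*U)) = (1 + U)*(1/(2*U)) = (1 + U)/(2*U))
(7 - 1*(-8)) + (-4 - 1*15)*H(4) = (7 - 1*(-8)) + (-4 - 1*15)*((½)*(1 + 4)/4) = (7 + 8) + (-4 - 15)*((½)*(¼)*5) = 15 - 19*5/8 = 15 - 95/8 = 25/8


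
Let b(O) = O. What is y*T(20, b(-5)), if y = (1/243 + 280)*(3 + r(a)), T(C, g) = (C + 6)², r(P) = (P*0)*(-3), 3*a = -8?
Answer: 45995716/81 ≈ 5.6785e+5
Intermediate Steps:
a = -8/3 (a = (⅓)*(-8) = -8/3 ≈ -2.6667)
r(P) = 0 (r(P) = 0*(-3) = 0)
T(C, g) = (6 + C)²
y = 68041/81 (y = (1/243 + 280)*(3 + 0) = (1/243 + 280)*3 = (68041/243)*3 = 68041/81 ≈ 840.01)
y*T(20, b(-5)) = 68041*(6 + 20)²/81 = (68041/81)*26² = (68041/81)*676 = 45995716/81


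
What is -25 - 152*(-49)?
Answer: 7423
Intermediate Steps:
-25 - 152*(-49) = -25 + 7448 = 7423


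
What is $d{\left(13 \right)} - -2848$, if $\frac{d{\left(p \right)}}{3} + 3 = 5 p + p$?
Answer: $3073$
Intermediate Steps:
$d{\left(p \right)} = -9 + 18 p$ ($d{\left(p \right)} = -9 + 3 \left(5 p + p\right) = -9 + 3 \cdot 6 p = -9 + 18 p$)
$d{\left(13 \right)} - -2848 = \left(-9 + 18 \cdot 13\right) - -2848 = \left(-9 + 234\right) + 2848 = 225 + 2848 = 3073$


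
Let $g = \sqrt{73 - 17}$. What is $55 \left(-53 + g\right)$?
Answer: $-2915 + 110 \sqrt{14} \approx -2503.4$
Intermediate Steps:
$g = 2 \sqrt{14}$ ($g = \sqrt{73 + \left(-24 + 7\right)} = \sqrt{73 - 17} = \sqrt{56} = 2 \sqrt{14} \approx 7.4833$)
$55 \left(-53 + g\right) = 55 \left(-53 + 2 \sqrt{14}\right) = -2915 + 110 \sqrt{14}$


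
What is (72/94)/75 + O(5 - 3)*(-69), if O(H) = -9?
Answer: 729687/1175 ≈ 621.01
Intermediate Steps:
(72/94)/75 + O(5 - 3)*(-69) = (72/94)/75 - 9*(-69) = (72*(1/94))*(1/75) + 621 = (36/47)*(1/75) + 621 = 12/1175 + 621 = 729687/1175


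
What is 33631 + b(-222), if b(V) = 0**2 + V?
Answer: 33409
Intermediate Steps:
b(V) = V (b(V) = 0 + V = V)
33631 + b(-222) = 33631 - 222 = 33409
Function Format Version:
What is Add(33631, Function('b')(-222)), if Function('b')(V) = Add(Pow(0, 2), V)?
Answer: 33409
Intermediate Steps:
Function('b')(V) = V (Function('b')(V) = Add(0, V) = V)
Add(33631, Function('b')(-222)) = Add(33631, -222) = 33409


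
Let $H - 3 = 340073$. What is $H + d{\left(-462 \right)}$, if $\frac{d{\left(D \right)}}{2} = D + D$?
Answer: $338228$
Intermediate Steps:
$H = 340076$ ($H = 3 + 340073 = 340076$)
$d{\left(D \right)} = 4 D$ ($d{\left(D \right)} = 2 \left(D + D\right) = 2 \cdot 2 D = 4 D$)
$H + d{\left(-462 \right)} = 340076 + 4 \left(-462\right) = 340076 - 1848 = 338228$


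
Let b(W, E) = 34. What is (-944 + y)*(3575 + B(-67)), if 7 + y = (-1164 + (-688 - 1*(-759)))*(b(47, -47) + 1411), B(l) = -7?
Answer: -5638638848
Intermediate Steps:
y = -1579392 (y = -7 + (-1164 + (-688 - 1*(-759)))*(34 + 1411) = -7 + (-1164 + (-688 + 759))*1445 = -7 + (-1164 + 71)*1445 = -7 - 1093*1445 = -7 - 1579385 = -1579392)
(-944 + y)*(3575 + B(-67)) = (-944 - 1579392)*(3575 - 7) = -1580336*3568 = -5638638848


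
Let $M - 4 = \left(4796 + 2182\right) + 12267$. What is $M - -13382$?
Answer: $32631$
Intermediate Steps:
$M = 19249$ ($M = 4 + \left(\left(4796 + 2182\right) + 12267\right) = 4 + \left(6978 + 12267\right) = 4 + 19245 = 19249$)
$M - -13382 = 19249 - -13382 = 19249 + 13382 = 32631$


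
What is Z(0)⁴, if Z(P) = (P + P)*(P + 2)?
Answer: 0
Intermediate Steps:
Z(P) = 2*P*(2 + P) (Z(P) = (2*P)*(2 + P) = 2*P*(2 + P))
Z(0)⁴ = (2*0*(2 + 0))⁴ = (2*0*2)⁴ = 0⁴ = 0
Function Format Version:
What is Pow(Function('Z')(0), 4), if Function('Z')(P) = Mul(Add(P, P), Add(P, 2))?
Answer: 0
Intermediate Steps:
Function('Z')(P) = Mul(2, P, Add(2, P)) (Function('Z')(P) = Mul(Mul(2, P), Add(2, P)) = Mul(2, P, Add(2, P)))
Pow(Function('Z')(0), 4) = Pow(Mul(2, 0, Add(2, 0)), 4) = Pow(Mul(2, 0, 2), 4) = Pow(0, 4) = 0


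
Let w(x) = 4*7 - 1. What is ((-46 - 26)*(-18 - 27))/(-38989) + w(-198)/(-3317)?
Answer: -11799783/129326513 ≈ -0.091240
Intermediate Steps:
w(x) = 27 (w(x) = 28 - 1 = 27)
((-46 - 26)*(-18 - 27))/(-38989) + w(-198)/(-3317) = ((-46 - 26)*(-18 - 27))/(-38989) + 27/(-3317) = -72*(-45)*(-1/38989) + 27*(-1/3317) = 3240*(-1/38989) - 27/3317 = -3240/38989 - 27/3317 = -11799783/129326513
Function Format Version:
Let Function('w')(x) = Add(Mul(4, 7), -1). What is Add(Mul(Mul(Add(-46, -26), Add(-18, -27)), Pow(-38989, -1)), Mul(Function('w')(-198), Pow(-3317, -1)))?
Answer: Rational(-11799783, 129326513) ≈ -0.091240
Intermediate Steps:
Function('w')(x) = 27 (Function('w')(x) = Add(28, -1) = 27)
Add(Mul(Mul(Add(-46, -26), Add(-18, -27)), Pow(-38989, -1)), Mul(Function('w')(-198), Pow(-3317, -1))) = Add(Mul(Mul(Add(-46, -26), Add(-18, -27)), Pow(-38989, -1)), Mul(27, Pow(-3317, -1))) = Add(Mul(Mul(-72, -45), Rational(-1, 38989)), Mul(27, Rational(-1, 3317))) = Add(Mul(3240, Rational(-1, 38989)), Rational(-27, 3317)) = Add(Rational(-3240, 38989), Rational(-27, 3317)) = Rational(-11799783, 129326513)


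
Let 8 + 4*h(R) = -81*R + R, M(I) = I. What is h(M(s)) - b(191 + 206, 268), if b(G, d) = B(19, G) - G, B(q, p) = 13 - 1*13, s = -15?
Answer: 695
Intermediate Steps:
B(q, p) = 0 (B(q, p) = 13 - 13 = 0)
b(G, d) = -G (b(G, d) = 0 - G = -G)
h(R) = -2 - 20*R (h(R) = -2 + (-81*R + R)/4 = -2 + (-80*R)/4 = -2 - 20*R)
h(M(s)) - b(191 + 206, 268) = (-2 - 20*(-15)) - (-1)*(191 + 206) = (-2 + 300) - (-1)*397 = 298 - 1*(-397) = 298 + 397 = 695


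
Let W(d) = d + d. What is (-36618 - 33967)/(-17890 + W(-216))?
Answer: 70585/18322 ≈ 3.8525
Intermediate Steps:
W(d) = 2*d
(-36618 - 33967)/(-17890 + W(-216)) = (-36618 - 33967)/(-17890 + 2*(-216)) = -70585/(-17890 - 432) = -70585/(-18322) = -70585*(-1/18322) = 70585/18322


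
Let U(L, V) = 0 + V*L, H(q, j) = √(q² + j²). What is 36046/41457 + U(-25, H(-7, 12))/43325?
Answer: 36046/41457 - √193/1733 ≈ 0.86146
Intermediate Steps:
H(q, j) = √(j² + q²)
U(L, V) = L*V (U(L, V) = 0 + L*V = L*V)
36046/41457 + U(-25, H(-7, 12))/43325 = 36046/41457 - 25*√(12² + (-7)²)/43325 = 36046*(1/41457) - 25*√(144 + 49)*(1/43325) = 36046/41457 - 25*√193*(1/43325) = 36046/41457 - √193/1733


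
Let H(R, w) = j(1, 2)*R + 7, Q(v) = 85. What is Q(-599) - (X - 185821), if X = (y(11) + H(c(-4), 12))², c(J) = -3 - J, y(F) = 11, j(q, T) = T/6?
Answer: 1670129/9 ≈ 1.8557e+5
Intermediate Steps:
j(q, T) = T/6 (j(q, T) = T*(⅙) = T/6)
H(R, w) = 7 + R/3 (H(R, w) = ((⅙)*2)*R + 7 = R/3 + 7 = 7 + R/3)
X = 3025/9 (X = (11 + (7 + (-3 - 1*(-4))/3))² = (11 + (7 + (-3 + 4)/3))² = (11 + (7 + (⅓)*1))² = (11 + (7 + ⅓))² = (11 + 22/3)² = (55/3)² = 3025/9 ≈ 336.11)
Q(-599) - (X - 185821) = 85 - (3025/9 - 185821) = 85 - 1*(-1669364/9) = 85 + 1669364/9 = 1670129/9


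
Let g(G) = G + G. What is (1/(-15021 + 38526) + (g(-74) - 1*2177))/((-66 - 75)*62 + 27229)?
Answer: -54649124/434536935 ≈ -0.12576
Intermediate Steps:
g(G) = 2*G
(1/(-15021 + 38526) + (g(-74) - 1*2177))/((-66 - 75)*62 + 27229) = (1/(-15021 + 38526) + (2*(-74) - 1*2177))/((-66 - 75)*62 + 27229) = (1/23505 + (-148 - 2177))/(-141*62 + 27229) = (1/23505 - 2325)/(-8742 + 27229) = -54649124/23505/18487 = -54649124/23505*1/18487 = -54649124/434536935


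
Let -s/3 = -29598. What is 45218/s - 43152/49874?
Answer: -394109039/1107127989 ≈ -0.35597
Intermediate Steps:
s = 88794 (s = -3*(-29598) = 88794)
45218/s - 43152/49874 = 45218/88794 - 43152/49874 = 45218*(1/88794) - 43152*1/49874 = 22609/44397 - 21576/24937 = -394109039/1107127989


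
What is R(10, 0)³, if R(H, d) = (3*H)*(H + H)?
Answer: 216000000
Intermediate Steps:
R(H, d) = 6*H² (R(H, d) = (3*H)*(2*H) = 6*H²)
R(10, 0)³ = (6*10²)³ = (6*100)³ = 600³ = 216000000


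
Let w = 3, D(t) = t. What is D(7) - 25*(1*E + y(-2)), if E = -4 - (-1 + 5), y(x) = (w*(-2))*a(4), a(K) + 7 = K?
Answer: -243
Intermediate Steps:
a(K) = -7 + K
y(x) = 18 (y(x) = (3*(-2))*(-7 + 4) = -6*(-3) = 18)
E = -8 (E = -4 - 1*4 = -4 - 4 = -8)
D(7) - 25*(1*E + y(-2)) = 7 - 25*(1*(-8) + 18) = 7 - 25*(-8 + 18) = 7 - 25*10 = 7 - 250 = -243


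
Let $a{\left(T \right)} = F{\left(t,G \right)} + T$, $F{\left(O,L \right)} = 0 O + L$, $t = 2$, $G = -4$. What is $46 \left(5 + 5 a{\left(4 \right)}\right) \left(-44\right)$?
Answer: $-10120$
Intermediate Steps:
$F{\left(O,L \right)} = L$ ($F{\left(O,L \right)} = 0 + L = L$)
$a{\left(T \right)} = -4 + T$
$46 \left(5 + 5 a{\left(4 \right)}\right) \left(-44\right) = 46 \left(5 + 5 \left(-4 + 4\right)\right) \left(-44\right) = 46 \left(5 + 5 \cdot 0\right) \left(-44\right) = 46 \left(5 + 0\right) \left(-44\right) = 46 \cdot 5 \left(-44\right) = 230 \left(-44\right) = -10120$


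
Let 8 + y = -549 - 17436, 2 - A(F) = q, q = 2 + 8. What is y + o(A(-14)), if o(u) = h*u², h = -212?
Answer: -31561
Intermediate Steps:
q = 10
A(F) = -8 (A(F) = 2 - 1*10 = 2 - 10 = -8)
o(u) = -212*u²
y = -17993 (y = -8 + (-549 - 17436) = -8 - 17985 = -17993)
y + o(A(-14)) = -17993 - 212*(-8)² = -17993 - 212*64 = -17993 - 13568 = -31561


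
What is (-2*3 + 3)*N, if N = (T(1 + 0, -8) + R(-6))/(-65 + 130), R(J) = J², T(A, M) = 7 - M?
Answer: -153/65 ≈ -2.3538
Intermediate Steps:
N = 51/65 (N = ((7 - 1*(-8)) + (-6)²)/(-65 + 130) = ((7 + 8) + 36)/65 = (15 + 36)*(1/65) = 51*(1/65) = 51/65 ≈ 0.78462)
(-2*3 + 3)*N = (-2*3 + 3)*(51/65) = (-6 + 3)*(51/65) = -3*51/65 = -153/65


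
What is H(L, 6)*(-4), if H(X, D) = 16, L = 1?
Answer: -64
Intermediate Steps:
H(L, 6)*(-4) = 16*(-4) = -64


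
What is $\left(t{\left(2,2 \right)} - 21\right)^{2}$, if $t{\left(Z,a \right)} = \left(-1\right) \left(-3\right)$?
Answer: $324$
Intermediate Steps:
$t{\left(Z,a \right)} = 3$
$\left(t{\left(2,2 \right)} - 21\right)^{2} = \left(3 - 21\right)^{2} = \left(-18\right)^{2} = 324$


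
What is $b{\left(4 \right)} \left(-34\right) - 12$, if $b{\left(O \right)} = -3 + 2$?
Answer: $22$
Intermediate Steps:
$b{\left(O \right)} = -1$
$b{\left(4 \right)} \left(-34\right) - 12 = \left(-1\right) \left(-34\right) - 12 = 34 - 12 = 22$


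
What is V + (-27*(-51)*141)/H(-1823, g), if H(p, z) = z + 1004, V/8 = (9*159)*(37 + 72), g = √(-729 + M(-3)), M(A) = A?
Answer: 314735741991/252187 - 194157*I*√183/504374 ≈ 1.248e+6 - 5.2075*I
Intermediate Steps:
g = 2*I*√183 (g = √(-729 - 3) = √(-732) = 2*I*√183 ≈ 27.056*I)
V = 1247832 (V = 8*((9*159)*(37 + 72)) = 8*(1431*109) = 8*155979 = 1247832)
H(p, z) = 1004 + z
V + (-27*(-51)*141)/H(-1823, g) = 1247832 + (-27*(-51)*141)/(1004 + 2*I*√183) = 1247832 + (1377*141)/(1004 + 2*I*√183) = 1247832 + 194157/(1004 + 2*I*√183)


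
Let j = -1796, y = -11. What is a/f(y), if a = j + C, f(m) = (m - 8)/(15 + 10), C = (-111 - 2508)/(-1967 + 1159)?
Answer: 36213725/15352 ≈ 2358.9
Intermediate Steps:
C = 2619/808 (C = -2619/(-808) = -2619*(-1/808) = 2619/808 ≈ 3.2413)
f(m) = -8/25 + m/25 (f(m) = (-8 + m)/25 = (-8 + m)*(1/25) = -8/25 + m/25)
a = -1448549/808 (a = -1796 + 2619/808 = -1448549/808 ≈ -1792.8)
a/f(y) = -1448549/(808*(-8/25 + (1/25)*(-11))) = -1448549/(808*(-8/25 - 11/25)) = -1448549/(808*(-19/25)) = -1448549/808*(-25/19) = 36213725/15352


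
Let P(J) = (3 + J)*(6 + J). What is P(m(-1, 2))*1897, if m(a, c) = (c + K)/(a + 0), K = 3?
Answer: -3794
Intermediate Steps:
m(a, c) = (3 + c)/a (m(a, c) = (c + 3)/(a + 0) = (3 + c)/a)
P(m(-1, 2))*1897 = (18 + ((3 + 2)/(-1))**2 + 9*((3 + 2)/(-1)))*1897 = (18 + (-1*5)**2 + 9*(-1*5))*1897 = (18 + (-5)**2 + 9*(-5))*1897 = (18 + 25 - 45)*1897 = -2*1897 = -3794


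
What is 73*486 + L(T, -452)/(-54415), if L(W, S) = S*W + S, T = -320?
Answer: 1930391182/54415 ≈ 35475.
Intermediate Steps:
L(W, S) = S + S*W
73*486 + L(T, -452)/(-54415) = 73*486 - 452*(1 - 320)/(-54415) = 35478 - 452*(-319)*(-1/54415) = 35478 + 144188*(-1/54415) = 35478 - 144188/54415 = 1930391182/54415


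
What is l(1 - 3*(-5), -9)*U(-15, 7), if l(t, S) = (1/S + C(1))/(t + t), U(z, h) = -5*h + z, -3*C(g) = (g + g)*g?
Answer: 175/144 ≈ 1.2153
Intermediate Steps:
C(g) = -2*g²/3 (C(g) = -(g + g)*g/3 = -2*g*g/3 = -2*g²/3)
U(z, h) = z - 5*h
l(t, S) = (-⅔ + 1/S)/(2*t) (l(t, S) = (1/S - ⅔*1²)/(t + t) = (1/S - ⅔*1)/((2*t)) = (1/S - ⅔)*(1/(2*t)) = (-⅔ + 1/S)*(1/(2*t)) = (-⅔ + 1/S)/(2*t))
l(1 - 3*(-5), -9)*U(-15, 7) = ((⅙)*(3 - 2*(-9))/(-9*(1 - 3*(-5))))*(-15 - 5*7) = ((⅙)*(-⅑)*(3 + 18)/(1 + 15))*(-15 - 35) = ((⅙)*(-⅑)*21/16)*(-50) = ((⅙)*(-⅑)*(1/16)*21)*(-50) = -7/288*(-50) = 175/144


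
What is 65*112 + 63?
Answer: 7343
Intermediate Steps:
65*112 + 63 = 7280 + 63 = 7343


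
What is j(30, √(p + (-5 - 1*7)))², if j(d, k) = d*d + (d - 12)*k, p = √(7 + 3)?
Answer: 324*(50 + I*√(12 - √10))² ≈ 8.0714e+5 + 96320.0*I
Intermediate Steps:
p = √10 ≈ 3.1623
j(d, k) = d² + k*(-12 + d) (j(d, k) = d² + (-12 + d)*k = d² + k*(-12 + d))
j(30, √(p + (-5 - 1*7)))² = (30² - 12*√(√10 + (-5 - 1*7)) + 30*√(√10 + (-5 - 1*7)))² = (900 - 12*√(√10 + (-5 - 7)) + 30*√(√10 + (-5 - 7)))² = (900 - 12*√(√10 - 12) + 30*√(√10 - 12))² = (900 - 12*√(-12 + √10) + 30*√(-12 + √10))² = (900 + 18*√(-12 + √10))²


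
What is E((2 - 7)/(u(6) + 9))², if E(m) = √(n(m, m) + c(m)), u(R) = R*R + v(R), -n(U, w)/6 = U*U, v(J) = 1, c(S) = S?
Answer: -95/529 ≈ -0.17958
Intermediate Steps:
n(U, w) = -6*U² (n(U, w) = -6*U*U = -6*U²)
u(R) = 1 + R² (u(R) = R*R + 1 = R² + 1 = 1 + R²)
E(m) = √(m - 6*m²) (E(m) = √(-6*m² + m) = √(m - 6*m²))
E((2 - 7)/(u(6) + 9))² = (√(((2 - 7)/((1 + 6²) + 9))*(1 - 6*(2 - 7)/((1 + 6²) + 9))))² = (√((-5/((1 + 36) + 9))*(1 - (-30)/((1 + 36) + 9))))² = (√((-5/(37 + 9))*(1 - (-30)/(37 + 9))))² = (√((-5/46)*(1 - (-30)/46)))² = (√((-5*1/46)*(1 - (-30)/46)))² = (√(-5*(1 - 6*(-5/46))/46))² = (√(-5*(1 + 15/23)/46))² = (√(-5/46*38/23))² = (√(-95/529))² = (I*√95/23)² = -95/529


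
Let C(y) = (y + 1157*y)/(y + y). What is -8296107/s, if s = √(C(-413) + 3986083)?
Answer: -8296107*√3986662/3986662 ≈ -4155.0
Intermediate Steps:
C(y) = 579 (C(y) = (1158*y)/((2*y)) = (1158*y)*(1/(2*y)) = 579)
s = √3986662 (s = √(579 + 3986083) = √3986662 ≈ 1996.7)
-8296107/s = -8296107*√3986662/3986662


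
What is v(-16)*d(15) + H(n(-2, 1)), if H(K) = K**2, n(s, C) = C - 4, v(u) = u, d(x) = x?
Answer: -231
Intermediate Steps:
n(s, C) = -4 + C
v(-16)*d(15) + H(n(-2, 1)) = -16*15 + (-4 + 1)**2 = -240 + (-3)**2 = -240 + 9 = -231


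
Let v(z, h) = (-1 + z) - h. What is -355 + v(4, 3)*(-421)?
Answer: -355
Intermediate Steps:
v(z, h) = -1 + z - h
-355 + v(4, 3)*(-421) = -355 + (-1 + 4 - 1*3)*(-421) = -355 + (-1 + 4 - 3)*(-421) = -355 + 0*(-421) = -355 + 0 = -355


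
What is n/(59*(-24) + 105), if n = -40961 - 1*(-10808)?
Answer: 23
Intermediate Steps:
n = -30153 (n = -40961 + 10808 = -30153)
n/(59*(-24) + 105) = -30153/(59*(-24) + 105) = -30153/(-1416 + 105) = -30153/(-1311) = -30153*(-1/1311) = 23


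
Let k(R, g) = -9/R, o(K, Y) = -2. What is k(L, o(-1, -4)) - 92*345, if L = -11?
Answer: -349131/11 ≈ -31739.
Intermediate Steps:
k(L, o(-1, -4)) - 92*345 = -9/(-11) - 92*345 = -9*(-1/11) - 31740 = 9/11 - 31740 = -349131/11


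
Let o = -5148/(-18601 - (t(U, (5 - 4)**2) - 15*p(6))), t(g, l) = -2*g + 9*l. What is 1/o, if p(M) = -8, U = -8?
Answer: 721/198 ≈ 3.6414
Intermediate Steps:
o = 198/721 (o = -5148/(-18601 - ((-2*(-8) + 9*(5 - 4)**2) - 15*(-8))) = -5148/(-18601 - ((16 + 9*1**2) + 120)) = -5148/(-18601 - ((16 + 9*1) + 120)) = -5148/(-18601 - ((16 + 9) + 120)) = -5148/(-18601 - (25 + 120)) = -5148/(-18601 - 1*145) = -5148/(-18601 - 145) = -5148/(-18746) = -5148*(-1/18746) = 198/721 ≈ 0.27462)
1/o = 1/(198/721) = 721/198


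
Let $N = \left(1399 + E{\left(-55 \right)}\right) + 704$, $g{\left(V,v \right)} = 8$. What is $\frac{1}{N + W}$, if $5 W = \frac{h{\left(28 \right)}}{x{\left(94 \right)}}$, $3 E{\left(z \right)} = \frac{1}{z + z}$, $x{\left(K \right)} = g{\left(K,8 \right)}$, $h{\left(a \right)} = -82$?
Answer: $\frac{132}{277325} \approx 0.00047598$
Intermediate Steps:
$x{\left(K \right)} = 8$
$E{\left(z \right)} = \frac{1}{6 z}$ ($E{\left(z \right)} = \frac{1}{3 \left(z + z\right)} = \frac{1}{3 \cdot 2 z} = \frac{\frac{1}{2} \frac{1}{z}}{3} = \frac{1}{6 z}$)
$W = - \frac{41}{20}$ ($W = \frac{\left(-82\right) \frac{1}{8}}{5} = \frac{1}{5} \left(- \frac{41}{4}\right) = - \frac{41}{20} \approx -2.05$)
$N = \frac{693989}{330}$ ($N = \left(1399 + \frac{1}{6 \left(-55\right)}\right) + 704 = \left(1399 + \frac{1}{6} \left(- \frac{1}{55}\right)\right) + 704 = \left(1399 - \frac{1}{330}\right) + 704 = \frac{461669}{330} + 704 = \frac{693989}{330} \approx 2103.0$)
$\frac{1}{N + W} = \frac{1}{\frac{693989}{330} - \frac{41}{20}} = \frac{1}{\frac{277325}{132}} = \frac{132}{277325}$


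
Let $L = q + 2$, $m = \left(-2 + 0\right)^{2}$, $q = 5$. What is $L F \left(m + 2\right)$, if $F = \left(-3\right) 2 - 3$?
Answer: $-378$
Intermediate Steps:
$F = -9$ ($F = -6 - 3 = -9$)
$m = 4$ ($m = \left(-2\right)^{2} = 4$)
$L = 7$ ($L = 5 + 2 = 7$)
$L F \left(m + 2\right) = 7 \left(-9\right) \left(4 + 2\right) = \left(-63\right) 6 = -378$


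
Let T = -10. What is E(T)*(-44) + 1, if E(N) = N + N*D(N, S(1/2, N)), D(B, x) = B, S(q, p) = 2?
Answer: -3959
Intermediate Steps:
E(N) = N + N² (E(N) = N + N*N = N + N²)
E(T)*(-44) + 1 = -10*(1 - 10)*(-44) + 1 = -10*(-9)*(-44) + 1 = 90*(-44) + 1 = -3960 + 1 = -3959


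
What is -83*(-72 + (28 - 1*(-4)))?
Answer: 3320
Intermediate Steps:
-83*(-72 + (28 - 1*(-4))) = -83*(-72 + (28 + 4)) = -83*(-72 + 32) = -83*(-40) = 3320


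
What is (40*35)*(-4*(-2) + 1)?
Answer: 12600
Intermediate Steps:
(40*35)*(-4*(-2) + 1) = 1400*(8 + 1) = 1400*9 = 12600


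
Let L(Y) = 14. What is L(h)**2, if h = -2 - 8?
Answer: 196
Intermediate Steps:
h = -10
L(h)**2 = 14**2 = 196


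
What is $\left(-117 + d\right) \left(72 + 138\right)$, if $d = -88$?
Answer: $-43050$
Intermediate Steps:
$\left(-117 + d\right) \left(72 + 138\right) = \left(-117 - 88\right) \left(72 + 138\right) = \left(-205\right) 210 = -43050$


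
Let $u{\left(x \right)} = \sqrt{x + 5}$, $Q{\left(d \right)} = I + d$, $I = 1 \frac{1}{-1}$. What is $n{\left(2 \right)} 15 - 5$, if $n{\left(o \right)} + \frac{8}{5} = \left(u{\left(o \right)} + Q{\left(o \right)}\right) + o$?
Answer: $16 + 15 \sqrt{7} \approx 55.686$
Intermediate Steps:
$I = -1$ ($I = 1 \left(-1\right) = -1$)
$Q{\left(d \right)} = -1 + d$
$u{\left(x \right)} = \sqrt{5 + x}$
$n{\left(o \right)} = - \frac{13}{5} + \sqrt{5 + o} + 2 o$ ($n{\left(o \right)} = - \frac{8}{5} + \left(\left(\sqrt{5 + o} + \left(-1 + o\right)\right) + o\right) = - \frac{8}{5} + \left(\left(-1 + o + \sqrt{5 + o}\right) + o\right) = - \frac{8}{5} + \left(-1 + \sqrt{5 + o} + 2 o\right) = - \frac{13}{5} + \sqrt{5 + o} + 2 o$)
$n{\left(2 \right)} 15 - 5 = \left(- \frac{13}{5} + \sqrt{5 + 2} + 2 \cdot 2\right) 15 - 5 = \left(- \frac{13}{5} + \sqrt{7} + 4\right) 15 - 5 = \left(\frac{7}{5} + \sqrt{7}\right) 15 - 5 = \left(21 + 15 \sqrt{7}\right) - 5 = 16 + 15 \sqrt{7}$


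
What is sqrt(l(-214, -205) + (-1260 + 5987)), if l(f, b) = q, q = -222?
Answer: sqrt(4505) ≈ 67.119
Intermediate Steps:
l(f, b) = -222
sqrt(l(-214, -205) + (-1260 + 5987)) = sqrt(-222 + (-1260 + 5987)) = sqrt(-222 + 4727) = sqrt(4505)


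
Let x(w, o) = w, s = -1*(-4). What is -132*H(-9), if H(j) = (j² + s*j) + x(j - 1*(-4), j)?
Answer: -5280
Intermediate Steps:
s = 4
H(j) = 4 + j² + 5*j (H(j) = (j² + 4*j) + (j - 1*(-4)) = (j² + 4*j) + (j + 4) = (j² + 4*j) + (4 + j) = 4 + j² + 5*j)
-132*H(-9) = -132*(4 + (-9)² + 5*(-9)) = -132*(4 + 81 - 45) = -132*40 = -5280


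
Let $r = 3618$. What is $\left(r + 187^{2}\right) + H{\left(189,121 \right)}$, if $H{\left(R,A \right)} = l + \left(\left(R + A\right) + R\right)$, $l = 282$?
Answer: $39368$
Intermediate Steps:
$H{\left(R,A \right)} = 282 + A + 2 R$ ($H{\left(R,A \right)} = 282 + \left(\left(R + A\right) + R\right) = 282 + \left(\left(A + R\right) + R\right) = 282 + \left(A + 2 R\right) = 282 + A + 2 R$)
$\left(r + 187^{2}\right) + H{\left(189,121 \right)} = \left(3618 + 187^{2}\right) + \left(282 + 121 + 2 \cdot 189\right) = \left(3618 + 34969\right) + \left(282 + 121 + 378\right) = 38587 + 781 = 39368$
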